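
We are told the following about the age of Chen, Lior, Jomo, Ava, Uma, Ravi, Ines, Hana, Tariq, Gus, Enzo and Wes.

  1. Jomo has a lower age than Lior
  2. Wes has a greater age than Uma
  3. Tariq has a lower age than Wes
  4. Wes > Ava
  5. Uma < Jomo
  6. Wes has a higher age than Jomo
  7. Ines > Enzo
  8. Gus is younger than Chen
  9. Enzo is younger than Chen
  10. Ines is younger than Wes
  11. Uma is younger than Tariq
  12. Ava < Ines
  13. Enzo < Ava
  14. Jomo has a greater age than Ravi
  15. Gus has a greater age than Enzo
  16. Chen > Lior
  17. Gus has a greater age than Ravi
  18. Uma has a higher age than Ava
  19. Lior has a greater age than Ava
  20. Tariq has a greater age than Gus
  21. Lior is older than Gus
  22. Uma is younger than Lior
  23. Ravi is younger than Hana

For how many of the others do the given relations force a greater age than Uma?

Directly above Uma: Tariq, Jomo, Lior, Wes.
One step further: Chen (5 so far).
No other element is forced above Uma by the given relations, so the count is 5.

5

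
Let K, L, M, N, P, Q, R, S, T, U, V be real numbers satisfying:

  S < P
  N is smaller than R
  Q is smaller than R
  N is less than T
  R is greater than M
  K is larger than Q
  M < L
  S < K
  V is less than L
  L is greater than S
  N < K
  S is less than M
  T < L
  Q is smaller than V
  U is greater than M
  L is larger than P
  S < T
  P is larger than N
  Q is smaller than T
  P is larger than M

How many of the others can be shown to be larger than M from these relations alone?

4

Directly above M: R, P, U, L.
Nothing else is reachable above M; 4 in all.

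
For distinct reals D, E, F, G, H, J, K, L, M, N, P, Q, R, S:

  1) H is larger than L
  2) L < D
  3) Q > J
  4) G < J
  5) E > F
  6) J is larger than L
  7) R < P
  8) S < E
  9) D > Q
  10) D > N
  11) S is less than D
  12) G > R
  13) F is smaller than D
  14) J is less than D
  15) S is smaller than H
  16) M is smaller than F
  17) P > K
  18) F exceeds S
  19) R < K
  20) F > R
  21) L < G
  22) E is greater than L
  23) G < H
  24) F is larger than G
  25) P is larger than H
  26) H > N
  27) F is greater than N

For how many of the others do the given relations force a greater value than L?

Directly above L: G, J, H, D, E.
One step further: Q, F, P (8 so far).
Nothing else is reachable above L; 8 in all.

8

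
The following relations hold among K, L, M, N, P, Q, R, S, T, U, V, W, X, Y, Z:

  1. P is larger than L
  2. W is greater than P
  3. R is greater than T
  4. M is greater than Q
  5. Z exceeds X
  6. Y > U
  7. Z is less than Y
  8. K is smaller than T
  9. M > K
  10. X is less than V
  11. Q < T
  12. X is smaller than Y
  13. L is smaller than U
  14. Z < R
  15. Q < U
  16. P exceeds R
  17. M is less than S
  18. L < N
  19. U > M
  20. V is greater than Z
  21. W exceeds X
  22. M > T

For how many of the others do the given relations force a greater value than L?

Directly above L: U, P, N.
One step further: Y, W (5 so far).
No other element is forced above L by the given relations, so the count is 5.

5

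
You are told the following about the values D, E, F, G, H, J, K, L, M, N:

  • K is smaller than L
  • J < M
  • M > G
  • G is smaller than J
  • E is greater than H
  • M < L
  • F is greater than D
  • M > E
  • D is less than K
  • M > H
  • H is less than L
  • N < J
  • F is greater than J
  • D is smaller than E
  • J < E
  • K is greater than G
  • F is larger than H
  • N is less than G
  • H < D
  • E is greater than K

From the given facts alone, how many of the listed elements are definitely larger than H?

6

From H the given relations immediately reach D, E, M, F, L.
From those, K — 6 in total.
No other element is forced above H by the given relations, so the count is 6.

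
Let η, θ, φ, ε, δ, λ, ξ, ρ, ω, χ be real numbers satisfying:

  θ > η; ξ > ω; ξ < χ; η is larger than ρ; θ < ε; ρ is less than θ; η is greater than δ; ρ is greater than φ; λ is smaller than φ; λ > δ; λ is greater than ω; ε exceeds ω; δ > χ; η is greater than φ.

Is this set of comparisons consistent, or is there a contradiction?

consistent

The single ordering ω < ξ < χ < δ < λ < φ < ρ < η < θ < ε satisfies every listed relation, so no contradiction arises.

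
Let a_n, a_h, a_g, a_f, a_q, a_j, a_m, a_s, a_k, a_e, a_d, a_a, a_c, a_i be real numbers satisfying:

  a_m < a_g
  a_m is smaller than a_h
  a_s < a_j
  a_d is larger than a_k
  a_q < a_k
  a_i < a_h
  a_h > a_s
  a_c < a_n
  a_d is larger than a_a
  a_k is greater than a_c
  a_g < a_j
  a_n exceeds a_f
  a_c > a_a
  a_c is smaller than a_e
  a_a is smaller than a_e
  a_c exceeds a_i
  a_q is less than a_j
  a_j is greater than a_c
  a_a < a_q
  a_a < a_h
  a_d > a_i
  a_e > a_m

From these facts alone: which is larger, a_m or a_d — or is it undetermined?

Following every chain through a_m: above a_m we get a_e, a_g, a_h, a_j.
a_d is not reached, and no chain runs the other way from a_d to a_m.
So the given relations leave the order of a_m and a_d undetermined.

undetermined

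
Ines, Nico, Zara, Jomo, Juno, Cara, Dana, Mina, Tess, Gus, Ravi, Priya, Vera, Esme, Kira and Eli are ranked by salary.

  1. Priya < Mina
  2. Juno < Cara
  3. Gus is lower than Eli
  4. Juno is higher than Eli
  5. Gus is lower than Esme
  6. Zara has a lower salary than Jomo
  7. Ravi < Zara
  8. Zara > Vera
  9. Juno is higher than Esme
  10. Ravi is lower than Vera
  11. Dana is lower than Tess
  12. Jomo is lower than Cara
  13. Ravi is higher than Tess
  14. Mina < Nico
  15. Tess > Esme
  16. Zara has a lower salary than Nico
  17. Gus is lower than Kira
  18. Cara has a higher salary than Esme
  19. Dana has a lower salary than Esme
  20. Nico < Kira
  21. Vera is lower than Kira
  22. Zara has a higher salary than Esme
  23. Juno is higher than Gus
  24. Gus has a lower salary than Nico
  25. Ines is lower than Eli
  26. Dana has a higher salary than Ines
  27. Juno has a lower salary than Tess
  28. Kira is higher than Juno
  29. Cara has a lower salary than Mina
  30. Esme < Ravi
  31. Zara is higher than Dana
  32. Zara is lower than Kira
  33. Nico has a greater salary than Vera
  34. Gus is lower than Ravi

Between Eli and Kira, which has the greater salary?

Eli < Juno < Tess < Ravi < Vera < Zara < Jomo < Cara < Mina < Nico < Kira, by transitivity through Juno, Tess, Ravi, Vera, Zara, Jomo, Cara, Mina, Nico.
So Eli < Kira; Kira is the higher of the two.

Kira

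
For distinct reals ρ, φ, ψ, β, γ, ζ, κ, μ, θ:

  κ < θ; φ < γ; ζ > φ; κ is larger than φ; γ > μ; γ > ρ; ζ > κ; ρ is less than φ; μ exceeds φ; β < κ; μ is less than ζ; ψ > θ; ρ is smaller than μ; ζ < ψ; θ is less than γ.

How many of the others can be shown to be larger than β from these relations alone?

5

Directly above β: κ.
One step further: θ, ζ (3 so far).
One step further: γ, ψ (5 so far).
No other element is forced above β by the given relations, so the count is 5.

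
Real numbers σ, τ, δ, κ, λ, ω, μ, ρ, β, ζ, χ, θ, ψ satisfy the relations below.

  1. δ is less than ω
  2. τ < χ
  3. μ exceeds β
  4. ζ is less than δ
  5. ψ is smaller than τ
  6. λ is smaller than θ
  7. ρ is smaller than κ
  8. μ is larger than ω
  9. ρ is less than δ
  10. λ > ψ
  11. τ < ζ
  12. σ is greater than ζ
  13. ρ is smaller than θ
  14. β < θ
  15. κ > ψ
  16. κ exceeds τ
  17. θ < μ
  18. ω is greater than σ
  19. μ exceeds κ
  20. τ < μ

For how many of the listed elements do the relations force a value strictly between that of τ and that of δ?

1

Chaining upward from τ reaches: χ, κ, ζ, σ, ω, μ.
Chaining downward from δ reaches: ψ, ρ, ζ.
Strictly between τ and δ are those in both lists: ζ — 1 element.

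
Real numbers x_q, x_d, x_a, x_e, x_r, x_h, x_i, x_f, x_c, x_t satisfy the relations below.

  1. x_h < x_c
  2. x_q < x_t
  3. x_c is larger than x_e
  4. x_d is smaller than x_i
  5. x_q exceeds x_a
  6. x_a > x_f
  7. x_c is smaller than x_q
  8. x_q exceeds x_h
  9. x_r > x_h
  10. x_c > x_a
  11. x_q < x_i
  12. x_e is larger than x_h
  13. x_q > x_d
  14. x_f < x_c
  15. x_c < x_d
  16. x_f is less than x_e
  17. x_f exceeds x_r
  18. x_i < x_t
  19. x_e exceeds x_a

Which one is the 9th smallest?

The consecutive relations fix a unique order: x_h < x_r < x_f < x_a < x_e < x_c < x_d < x_q < x_i < x_t.
Counting 9 from the smallest end gives x_i.

x_i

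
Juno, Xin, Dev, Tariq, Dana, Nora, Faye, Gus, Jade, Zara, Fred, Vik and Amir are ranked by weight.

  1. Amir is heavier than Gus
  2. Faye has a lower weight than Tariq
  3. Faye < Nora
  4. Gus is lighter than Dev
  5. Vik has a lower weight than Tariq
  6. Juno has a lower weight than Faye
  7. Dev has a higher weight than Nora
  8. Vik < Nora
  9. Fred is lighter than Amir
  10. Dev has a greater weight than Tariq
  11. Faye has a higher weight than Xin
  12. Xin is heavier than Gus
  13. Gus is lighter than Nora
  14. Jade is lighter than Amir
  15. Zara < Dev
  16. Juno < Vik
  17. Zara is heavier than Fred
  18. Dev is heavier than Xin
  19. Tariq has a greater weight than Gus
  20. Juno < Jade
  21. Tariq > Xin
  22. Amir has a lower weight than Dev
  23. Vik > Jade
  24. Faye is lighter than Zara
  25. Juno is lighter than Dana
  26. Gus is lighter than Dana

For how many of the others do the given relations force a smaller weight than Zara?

The elements the relations force below Zara are Juno, Fred, Gus, Xin, Faye — no chain reaches any other.
That is 5.

5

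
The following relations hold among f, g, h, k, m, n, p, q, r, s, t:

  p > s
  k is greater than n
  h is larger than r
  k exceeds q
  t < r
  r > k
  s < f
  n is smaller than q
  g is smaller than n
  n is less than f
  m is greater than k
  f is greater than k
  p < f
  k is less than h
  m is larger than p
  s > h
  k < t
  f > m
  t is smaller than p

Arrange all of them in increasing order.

g < n < q < k < t < r < h < s < p < m < f

Each adjacent pair is fixed by a given relation: g < n; n < q; q < k; k < t; t < r; r < h; h < s; s < p; p < m; m < f. Chaining them end to end gives the full order.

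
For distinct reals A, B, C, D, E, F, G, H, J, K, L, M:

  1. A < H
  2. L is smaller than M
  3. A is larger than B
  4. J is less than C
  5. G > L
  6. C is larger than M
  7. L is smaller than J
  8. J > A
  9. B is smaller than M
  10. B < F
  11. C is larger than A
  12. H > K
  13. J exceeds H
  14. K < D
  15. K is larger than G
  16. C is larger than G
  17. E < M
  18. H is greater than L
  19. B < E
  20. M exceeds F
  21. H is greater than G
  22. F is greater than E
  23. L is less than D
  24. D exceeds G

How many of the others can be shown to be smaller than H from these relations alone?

5

Directly below H: L, G, K, A.
One step further: B (5 so far).
Nothing else is reachable below H; 5 in all.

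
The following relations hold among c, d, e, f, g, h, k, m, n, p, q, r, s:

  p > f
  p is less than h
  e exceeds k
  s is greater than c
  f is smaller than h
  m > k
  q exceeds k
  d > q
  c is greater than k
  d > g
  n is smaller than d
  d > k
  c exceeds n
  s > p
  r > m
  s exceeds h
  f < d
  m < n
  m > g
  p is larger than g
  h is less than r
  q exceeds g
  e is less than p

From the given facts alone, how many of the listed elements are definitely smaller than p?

4

Directly below p: e, g, f.
One step further: k (4 so far).
Nothing else is reachable below p; 4 in all.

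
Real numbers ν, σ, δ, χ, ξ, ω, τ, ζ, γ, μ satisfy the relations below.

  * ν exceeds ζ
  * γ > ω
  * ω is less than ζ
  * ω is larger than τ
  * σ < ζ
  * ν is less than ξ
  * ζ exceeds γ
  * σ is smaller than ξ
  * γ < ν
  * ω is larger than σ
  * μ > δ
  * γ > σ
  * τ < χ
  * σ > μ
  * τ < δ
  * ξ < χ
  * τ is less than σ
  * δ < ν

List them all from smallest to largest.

Each adjacent pair is fixed by a given relation: τ < δ; δ < μ; μ < σ; σ < ω; ω < γ; γ < ζ; ζ < ν; ν < ξ; ξ < χ. Chaining them end to end gives the full order.

τ < δ < μ < σ < ω < γ < ζ < ν < ξ < χ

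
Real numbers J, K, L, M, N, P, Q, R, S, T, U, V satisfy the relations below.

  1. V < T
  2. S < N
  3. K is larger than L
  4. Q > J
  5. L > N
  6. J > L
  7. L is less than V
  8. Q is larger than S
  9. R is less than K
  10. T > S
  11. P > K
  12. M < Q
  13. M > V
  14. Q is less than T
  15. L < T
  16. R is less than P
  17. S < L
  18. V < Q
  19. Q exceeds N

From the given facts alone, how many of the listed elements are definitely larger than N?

The elements the relations force above N are L, V, M, K, P, J, Q, T — no chain reaches any other.
That is 8.

8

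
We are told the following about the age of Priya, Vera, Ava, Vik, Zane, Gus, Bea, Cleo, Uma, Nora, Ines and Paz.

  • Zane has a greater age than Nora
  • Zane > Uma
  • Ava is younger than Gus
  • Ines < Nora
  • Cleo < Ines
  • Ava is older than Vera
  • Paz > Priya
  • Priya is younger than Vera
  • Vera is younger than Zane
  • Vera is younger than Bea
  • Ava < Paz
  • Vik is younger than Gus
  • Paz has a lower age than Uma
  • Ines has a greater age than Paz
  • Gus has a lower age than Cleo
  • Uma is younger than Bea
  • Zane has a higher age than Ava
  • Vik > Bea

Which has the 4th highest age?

The consecutive relations fix a unique order: Priya < Vera < Ava < Paz < Uma < Bea < Vik < Gus < Cleo < Ines < Nora < Zane.
Counting 4 from the largest end gives Cleo.

Cleo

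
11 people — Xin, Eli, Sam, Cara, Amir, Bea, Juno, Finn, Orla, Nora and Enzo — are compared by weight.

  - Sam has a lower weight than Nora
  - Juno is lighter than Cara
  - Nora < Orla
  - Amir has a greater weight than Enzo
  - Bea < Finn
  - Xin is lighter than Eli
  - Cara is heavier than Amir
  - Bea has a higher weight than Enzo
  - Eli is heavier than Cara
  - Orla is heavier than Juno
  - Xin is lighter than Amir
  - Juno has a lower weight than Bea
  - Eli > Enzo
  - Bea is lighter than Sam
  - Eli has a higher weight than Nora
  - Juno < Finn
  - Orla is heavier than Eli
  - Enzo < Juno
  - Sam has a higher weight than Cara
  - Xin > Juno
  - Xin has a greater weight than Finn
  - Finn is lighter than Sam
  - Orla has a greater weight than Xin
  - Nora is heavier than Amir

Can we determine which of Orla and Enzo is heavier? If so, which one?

Orla

Link the given pairs in sequence: Enzo < Juno; Juno < Bea; Bea < Finn; Finn < Xin; Xin < Amir; Amir < Cara; Cara < Sam; Sam < Nora; Nora < Eli; Eli < Orla.
Chaining these gives Enzo < Juno < Bea < Finn < Xin < Amir < Cara < Sam < Nora < Eli < Orla.
So Orla is heavier.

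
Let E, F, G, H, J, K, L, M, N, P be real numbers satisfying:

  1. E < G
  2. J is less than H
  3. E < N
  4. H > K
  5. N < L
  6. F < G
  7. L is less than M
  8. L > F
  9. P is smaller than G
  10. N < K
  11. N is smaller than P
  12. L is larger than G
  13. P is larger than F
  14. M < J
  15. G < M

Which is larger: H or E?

H

The relevant relations are E < N; N < P; P < G; G < L; L < M; M < J; J < H.
Chaining these gives E < N < P < G < L < M < J < H.
So E < H; H is the larger of the two.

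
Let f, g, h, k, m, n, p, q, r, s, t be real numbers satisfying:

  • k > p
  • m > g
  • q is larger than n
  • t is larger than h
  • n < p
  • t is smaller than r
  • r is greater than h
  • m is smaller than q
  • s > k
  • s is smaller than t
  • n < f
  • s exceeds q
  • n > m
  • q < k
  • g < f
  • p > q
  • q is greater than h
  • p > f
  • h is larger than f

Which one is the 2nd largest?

t

The consecutive relations fix a unique order: g < m < n < f < h < q < p < k < s < t < r.
Counting 2 from the largest end gives t.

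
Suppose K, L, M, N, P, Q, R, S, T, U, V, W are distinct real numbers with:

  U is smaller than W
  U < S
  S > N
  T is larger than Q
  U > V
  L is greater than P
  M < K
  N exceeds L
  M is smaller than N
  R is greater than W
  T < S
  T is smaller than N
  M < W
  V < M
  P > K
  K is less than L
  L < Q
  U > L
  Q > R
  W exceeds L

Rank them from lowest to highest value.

V < M < K < P < L < U < W < R < Q < T < N < S

Each adjacent pair is fixed by a given relation: V < M; M < K; K < P; P < L; L < U; U < W; W < R; R < Q; Q < T; T < N; N < S. Chaining them end to end gives the full order.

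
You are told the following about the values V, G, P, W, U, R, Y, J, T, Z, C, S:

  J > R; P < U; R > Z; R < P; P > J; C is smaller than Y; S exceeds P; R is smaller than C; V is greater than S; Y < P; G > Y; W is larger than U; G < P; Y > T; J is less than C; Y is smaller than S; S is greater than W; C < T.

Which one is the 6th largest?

Chaining the given pairs: Z < R < J < C < T < Y < G < P < U < W < S < V.
The 6th largest is G.

G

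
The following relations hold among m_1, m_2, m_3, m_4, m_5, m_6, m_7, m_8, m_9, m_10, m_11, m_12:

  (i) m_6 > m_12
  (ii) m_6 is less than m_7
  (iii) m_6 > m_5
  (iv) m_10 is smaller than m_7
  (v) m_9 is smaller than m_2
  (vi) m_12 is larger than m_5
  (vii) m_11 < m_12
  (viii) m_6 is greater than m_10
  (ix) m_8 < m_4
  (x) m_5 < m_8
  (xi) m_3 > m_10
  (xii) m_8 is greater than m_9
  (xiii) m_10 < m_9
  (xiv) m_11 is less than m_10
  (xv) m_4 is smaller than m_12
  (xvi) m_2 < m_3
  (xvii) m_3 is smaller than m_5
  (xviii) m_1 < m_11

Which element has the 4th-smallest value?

m_9

Chaining the given pairs: m_1 < m_11 < m_10 < m_9 < m_2 < m_3 < m_5 < m_8 < m_4 < m_12 < m_6 < m_7.
Counting 4 from the smallest end gives m_9.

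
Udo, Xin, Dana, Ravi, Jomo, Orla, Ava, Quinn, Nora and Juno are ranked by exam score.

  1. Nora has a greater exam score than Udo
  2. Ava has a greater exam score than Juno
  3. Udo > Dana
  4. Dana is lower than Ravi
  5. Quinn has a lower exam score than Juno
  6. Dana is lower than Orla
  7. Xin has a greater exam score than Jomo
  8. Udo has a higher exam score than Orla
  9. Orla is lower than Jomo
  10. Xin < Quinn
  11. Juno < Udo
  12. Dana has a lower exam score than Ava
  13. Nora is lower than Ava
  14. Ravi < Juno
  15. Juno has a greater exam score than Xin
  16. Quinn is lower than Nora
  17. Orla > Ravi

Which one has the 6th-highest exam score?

Xin

Piecing the relations together gives one ordering: Dana < Ravi < Orla < Jomo < Xin < Quinn < Juno < Udo < Nora < Ava.
Counting 6 from the largest end gives Xin.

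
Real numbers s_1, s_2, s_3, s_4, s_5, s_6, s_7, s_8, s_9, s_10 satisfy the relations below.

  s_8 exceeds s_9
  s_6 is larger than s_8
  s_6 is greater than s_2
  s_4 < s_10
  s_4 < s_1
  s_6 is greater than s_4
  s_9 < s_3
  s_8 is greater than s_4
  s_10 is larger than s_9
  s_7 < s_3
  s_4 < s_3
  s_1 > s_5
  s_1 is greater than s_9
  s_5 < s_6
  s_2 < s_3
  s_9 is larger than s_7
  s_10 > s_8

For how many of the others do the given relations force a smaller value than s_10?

The elements the relations force below s_10 are s_7, s_9, s_4, s_8 — no chain reaches any other.
That is 4.

4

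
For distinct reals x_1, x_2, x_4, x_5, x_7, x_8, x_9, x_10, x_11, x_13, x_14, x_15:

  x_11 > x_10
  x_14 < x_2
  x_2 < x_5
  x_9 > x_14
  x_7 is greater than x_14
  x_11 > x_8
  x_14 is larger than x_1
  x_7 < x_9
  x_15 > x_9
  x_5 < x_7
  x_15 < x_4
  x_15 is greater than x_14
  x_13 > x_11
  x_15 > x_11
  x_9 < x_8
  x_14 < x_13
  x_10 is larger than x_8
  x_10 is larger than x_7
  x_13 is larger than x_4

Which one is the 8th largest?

x_7

The consecutive relations fix a unique order: x_1 < x_14 < x_2 < x_5 < x_7 < x_9 < x_8 < x_10 < x_11 < x_15 < x_4 < x_13.
The 8th largest is x_7.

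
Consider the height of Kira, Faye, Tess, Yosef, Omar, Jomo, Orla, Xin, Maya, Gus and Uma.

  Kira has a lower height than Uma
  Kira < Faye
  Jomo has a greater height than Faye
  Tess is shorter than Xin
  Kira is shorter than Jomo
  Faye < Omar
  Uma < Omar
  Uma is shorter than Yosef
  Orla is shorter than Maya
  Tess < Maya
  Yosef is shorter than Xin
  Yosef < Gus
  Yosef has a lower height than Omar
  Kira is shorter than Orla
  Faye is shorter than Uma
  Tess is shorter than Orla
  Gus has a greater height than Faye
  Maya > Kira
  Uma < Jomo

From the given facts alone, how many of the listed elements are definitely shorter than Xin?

5

Directly below Xin: Tess, Yosef.
One step further: Uma (3 so far).
One step further: Kira, Faye (5 so far).
Nothing else is reachable below Xin; 5 in all.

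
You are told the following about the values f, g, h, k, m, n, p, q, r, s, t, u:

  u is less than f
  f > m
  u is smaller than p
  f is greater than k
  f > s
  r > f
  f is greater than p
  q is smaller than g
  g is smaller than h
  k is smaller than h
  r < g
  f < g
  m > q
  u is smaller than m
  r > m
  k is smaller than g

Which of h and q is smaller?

q < m < f < r < g < h, by transitivity through m, f, r, g.
So q < h; q is the smaller of the two.

q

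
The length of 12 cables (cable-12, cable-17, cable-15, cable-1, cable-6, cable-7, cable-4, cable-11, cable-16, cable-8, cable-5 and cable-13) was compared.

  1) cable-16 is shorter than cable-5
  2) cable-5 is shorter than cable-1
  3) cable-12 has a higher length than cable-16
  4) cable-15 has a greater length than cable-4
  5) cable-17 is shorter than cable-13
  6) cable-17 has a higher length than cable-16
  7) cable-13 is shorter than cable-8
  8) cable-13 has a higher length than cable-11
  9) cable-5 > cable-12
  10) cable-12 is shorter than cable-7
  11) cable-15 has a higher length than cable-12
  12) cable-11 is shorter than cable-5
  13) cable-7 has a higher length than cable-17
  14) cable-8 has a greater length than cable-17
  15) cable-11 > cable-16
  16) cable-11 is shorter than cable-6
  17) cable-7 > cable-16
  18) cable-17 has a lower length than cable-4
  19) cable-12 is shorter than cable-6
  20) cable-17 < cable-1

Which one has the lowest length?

cable-16

cable-17 is not least since cable-16 < cable-17; cable-11 is not least since cable-16 < cable-11; cable-13 is not least since cable-17 < cable-13; cable-4 is not least since cable-17 < cable-4; cable-12 is not least since cable-16 < cable-12; cable-6 is not least since cable-12 < cable-6; cable-8 is not least since cable-13 < cable-8; cable-5 is not least since cable-16 < cable-5; cable-7 is not least since cable-17 < cable-7; cable-15 is not least since cable-12 < cable-15; cable-1 is not least since cable-5 < cable-1.
Only cable-16 has nothing below it, so cable-16 is the lowest length.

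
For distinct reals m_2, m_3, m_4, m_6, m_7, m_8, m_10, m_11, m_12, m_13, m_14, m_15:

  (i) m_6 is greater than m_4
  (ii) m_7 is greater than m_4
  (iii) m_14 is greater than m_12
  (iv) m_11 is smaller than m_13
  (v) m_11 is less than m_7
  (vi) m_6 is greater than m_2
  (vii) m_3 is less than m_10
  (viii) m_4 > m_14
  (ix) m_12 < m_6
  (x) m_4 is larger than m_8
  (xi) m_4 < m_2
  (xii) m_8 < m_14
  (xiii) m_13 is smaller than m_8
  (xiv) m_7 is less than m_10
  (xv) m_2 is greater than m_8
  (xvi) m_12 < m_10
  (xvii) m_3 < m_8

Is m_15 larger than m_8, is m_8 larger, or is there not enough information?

Following every chain through m_8: above m_8 we get m_14, m_4, m_2, m_6, m_7, m_10; below m_8 we get m_3, m_11, m_13.
m_15 is not reached, and no chain runs the other way from m_15 to m_8.
So the given relations leave the order of m_8 and m_15 undetermined.

undetermined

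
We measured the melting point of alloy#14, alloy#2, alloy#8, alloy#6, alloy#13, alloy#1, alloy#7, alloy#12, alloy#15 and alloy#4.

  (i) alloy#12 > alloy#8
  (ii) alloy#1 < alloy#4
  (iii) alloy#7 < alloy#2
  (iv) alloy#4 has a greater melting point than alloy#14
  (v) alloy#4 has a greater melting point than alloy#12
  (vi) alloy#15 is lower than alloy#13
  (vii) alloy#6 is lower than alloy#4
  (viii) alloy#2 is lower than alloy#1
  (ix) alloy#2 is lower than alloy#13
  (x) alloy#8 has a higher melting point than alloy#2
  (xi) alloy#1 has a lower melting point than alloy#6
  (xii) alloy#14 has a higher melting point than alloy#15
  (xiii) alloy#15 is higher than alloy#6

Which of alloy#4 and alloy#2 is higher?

Following the relations from alloy#2: alloy#2 < alloy#1 < alloy#6 < alloy#15 < alloy#14 < alloy#4.
So alloy#2 < alloy#4; alloy#4 is the higher of the two.

alloy#4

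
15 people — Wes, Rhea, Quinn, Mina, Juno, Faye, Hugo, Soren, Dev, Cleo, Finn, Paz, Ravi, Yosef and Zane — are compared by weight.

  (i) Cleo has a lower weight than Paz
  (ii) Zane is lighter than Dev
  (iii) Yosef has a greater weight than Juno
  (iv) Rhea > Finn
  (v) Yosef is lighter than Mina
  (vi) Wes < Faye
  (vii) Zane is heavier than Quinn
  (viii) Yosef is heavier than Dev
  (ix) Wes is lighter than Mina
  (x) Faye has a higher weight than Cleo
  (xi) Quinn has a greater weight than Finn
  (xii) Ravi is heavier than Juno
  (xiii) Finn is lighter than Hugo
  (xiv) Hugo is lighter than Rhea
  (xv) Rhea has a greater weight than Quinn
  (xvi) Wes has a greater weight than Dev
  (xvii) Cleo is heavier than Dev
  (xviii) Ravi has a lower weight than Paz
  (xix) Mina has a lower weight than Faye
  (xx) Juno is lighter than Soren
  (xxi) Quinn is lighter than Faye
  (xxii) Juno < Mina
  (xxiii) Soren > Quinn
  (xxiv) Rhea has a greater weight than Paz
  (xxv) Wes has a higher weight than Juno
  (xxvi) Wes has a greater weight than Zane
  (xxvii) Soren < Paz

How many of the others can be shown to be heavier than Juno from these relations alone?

8

Directly above Juno: Ravi, Soren, Wes, Yosef, Mina.
One step further: Paz, Faye (7 so far).
One step further: Rhea (8 so far).
No other element is forced above Juno by the given relations, so the count is 8.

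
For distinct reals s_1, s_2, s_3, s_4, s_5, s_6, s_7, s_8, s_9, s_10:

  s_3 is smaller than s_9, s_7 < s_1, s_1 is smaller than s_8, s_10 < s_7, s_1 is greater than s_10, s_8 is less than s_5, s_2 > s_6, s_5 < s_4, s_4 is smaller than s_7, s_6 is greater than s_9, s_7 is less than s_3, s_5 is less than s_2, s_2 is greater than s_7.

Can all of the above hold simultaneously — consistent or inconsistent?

We have s_7 < s_1 stated directly, yet also s_1 < s_8 < s_5 < s_4 < s_7 by chaining the others — so s_1 < s_7. Contradiction.

inconsistent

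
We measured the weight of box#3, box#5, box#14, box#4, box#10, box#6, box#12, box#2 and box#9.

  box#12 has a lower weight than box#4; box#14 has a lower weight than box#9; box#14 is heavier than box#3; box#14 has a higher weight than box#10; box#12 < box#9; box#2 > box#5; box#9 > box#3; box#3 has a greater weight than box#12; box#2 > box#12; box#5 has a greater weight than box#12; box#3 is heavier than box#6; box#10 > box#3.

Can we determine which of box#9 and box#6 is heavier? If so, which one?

box#9

box#6 < box#3 and box#3 < box#10 give box#6 < box#10.
Then box#10 < box#14 extends the chain to box#14.
With box#14 < box#9: box#6 < box#3 < box#10 < box#14 < box#9.
So box#9 is heavier.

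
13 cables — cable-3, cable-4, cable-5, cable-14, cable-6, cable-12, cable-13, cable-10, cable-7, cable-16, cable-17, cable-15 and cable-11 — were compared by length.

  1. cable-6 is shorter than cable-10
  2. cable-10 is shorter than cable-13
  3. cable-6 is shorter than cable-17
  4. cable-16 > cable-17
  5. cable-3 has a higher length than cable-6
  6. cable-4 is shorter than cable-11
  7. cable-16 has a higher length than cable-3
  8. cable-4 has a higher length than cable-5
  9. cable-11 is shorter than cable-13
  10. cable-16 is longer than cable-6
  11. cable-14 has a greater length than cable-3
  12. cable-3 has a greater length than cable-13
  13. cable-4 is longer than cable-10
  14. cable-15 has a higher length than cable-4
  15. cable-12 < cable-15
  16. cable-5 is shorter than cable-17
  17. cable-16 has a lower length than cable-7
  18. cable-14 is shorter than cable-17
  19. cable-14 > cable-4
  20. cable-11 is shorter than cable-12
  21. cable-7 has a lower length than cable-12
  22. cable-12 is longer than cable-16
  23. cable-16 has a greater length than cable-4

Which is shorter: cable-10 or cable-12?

cable-10 < cable-4 < cable-11 < cable-13 < cable-3 < cable-14 < cable-17 < cable-16 < cable-7 < cable-12, by transitivity through cable-4, cable-11, cable-13, cable-3, cable-14, cable-17, cable-16, cable-7.
So cable-10 < cable-12; cable-10 is the shorter of the two.

cable-10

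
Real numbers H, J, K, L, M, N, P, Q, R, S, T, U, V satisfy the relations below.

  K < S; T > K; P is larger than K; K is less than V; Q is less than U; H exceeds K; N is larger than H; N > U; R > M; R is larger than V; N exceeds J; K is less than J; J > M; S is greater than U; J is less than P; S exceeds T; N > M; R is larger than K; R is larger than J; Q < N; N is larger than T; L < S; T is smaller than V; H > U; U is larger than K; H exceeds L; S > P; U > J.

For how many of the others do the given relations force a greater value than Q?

Directly above Q: U, N.
One step further: H, S (4 so far).
Nothing else is reachable above Q; 4 in all.

4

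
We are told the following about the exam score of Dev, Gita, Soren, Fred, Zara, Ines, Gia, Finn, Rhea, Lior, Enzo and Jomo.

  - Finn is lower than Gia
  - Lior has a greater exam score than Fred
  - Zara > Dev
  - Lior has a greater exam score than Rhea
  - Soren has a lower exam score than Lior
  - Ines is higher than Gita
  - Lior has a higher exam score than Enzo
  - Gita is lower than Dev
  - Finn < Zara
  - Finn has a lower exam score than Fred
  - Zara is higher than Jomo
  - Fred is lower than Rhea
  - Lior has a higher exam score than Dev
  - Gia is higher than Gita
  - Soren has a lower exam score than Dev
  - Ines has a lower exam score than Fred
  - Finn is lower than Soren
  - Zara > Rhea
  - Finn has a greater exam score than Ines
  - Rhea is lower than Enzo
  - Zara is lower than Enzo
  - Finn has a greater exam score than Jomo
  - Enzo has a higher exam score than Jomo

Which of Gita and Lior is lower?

Gita

The relevant relations are Gita < Ines; Ines < Finn; Finn < Fred; Fred < Rhea; Rhea < Zara; Zara < Enzo; Enzo < Lior.
Chaining these gives Gita < Ines < Finn < Fred < Rhea < Zara < Enzo < Lior.
So Gita < Lior; Gita is the lower of the two.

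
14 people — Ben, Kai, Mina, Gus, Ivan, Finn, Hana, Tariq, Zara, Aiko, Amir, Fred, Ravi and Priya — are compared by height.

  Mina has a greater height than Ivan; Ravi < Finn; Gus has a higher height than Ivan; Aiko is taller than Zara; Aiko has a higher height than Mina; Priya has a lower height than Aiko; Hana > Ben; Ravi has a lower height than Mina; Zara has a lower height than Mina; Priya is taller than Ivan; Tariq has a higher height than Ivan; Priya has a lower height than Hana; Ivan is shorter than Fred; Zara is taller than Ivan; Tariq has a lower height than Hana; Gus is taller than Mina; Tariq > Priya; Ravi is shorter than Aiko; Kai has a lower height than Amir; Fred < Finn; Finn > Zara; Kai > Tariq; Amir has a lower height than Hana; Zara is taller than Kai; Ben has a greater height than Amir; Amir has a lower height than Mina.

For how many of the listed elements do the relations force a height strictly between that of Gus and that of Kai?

3

Chaining upward from Kai reaches: Amir, Zara, Ben, Finn, Mina, Aiko, Hana.
Chaining downward from Gus reaches: Ravi, Ivan, Priya, Tariq, Amir, Zara, Mina.
Strictly between Kai and Gus are those in both lists: Amir, Zara, Mina — 3 elements.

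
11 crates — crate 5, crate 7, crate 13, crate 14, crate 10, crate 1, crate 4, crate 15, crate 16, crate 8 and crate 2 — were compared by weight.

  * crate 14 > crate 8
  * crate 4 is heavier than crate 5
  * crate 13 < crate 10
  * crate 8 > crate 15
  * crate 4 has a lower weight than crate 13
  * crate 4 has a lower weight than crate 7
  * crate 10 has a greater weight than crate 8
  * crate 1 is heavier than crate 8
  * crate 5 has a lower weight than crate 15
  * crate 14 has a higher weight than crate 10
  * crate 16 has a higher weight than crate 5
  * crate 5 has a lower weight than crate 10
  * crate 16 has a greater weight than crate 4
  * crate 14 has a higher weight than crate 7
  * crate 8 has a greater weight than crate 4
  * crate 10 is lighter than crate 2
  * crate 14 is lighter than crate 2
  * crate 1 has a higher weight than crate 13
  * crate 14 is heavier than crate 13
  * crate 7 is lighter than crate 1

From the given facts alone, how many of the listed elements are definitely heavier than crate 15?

5

Directly above crate 15: crate 8.
One step further: crate 10, crate 14, crate 1 (4 so far).
One step further: crate 2 (5 so far).
No other element is forced above crate 15 by the given relations, so the count is 5.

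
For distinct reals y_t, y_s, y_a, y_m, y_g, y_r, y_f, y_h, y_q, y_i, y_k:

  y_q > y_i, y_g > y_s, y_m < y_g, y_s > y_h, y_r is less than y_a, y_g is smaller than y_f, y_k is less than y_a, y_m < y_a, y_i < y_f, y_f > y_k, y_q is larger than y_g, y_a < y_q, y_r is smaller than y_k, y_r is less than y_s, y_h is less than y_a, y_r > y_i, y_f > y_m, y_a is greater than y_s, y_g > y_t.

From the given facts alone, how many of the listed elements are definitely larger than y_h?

5

The elements the relations force above y_h are y_s, y_a, y_g, y_q, y_f — no chain reaches any other.
That is 5.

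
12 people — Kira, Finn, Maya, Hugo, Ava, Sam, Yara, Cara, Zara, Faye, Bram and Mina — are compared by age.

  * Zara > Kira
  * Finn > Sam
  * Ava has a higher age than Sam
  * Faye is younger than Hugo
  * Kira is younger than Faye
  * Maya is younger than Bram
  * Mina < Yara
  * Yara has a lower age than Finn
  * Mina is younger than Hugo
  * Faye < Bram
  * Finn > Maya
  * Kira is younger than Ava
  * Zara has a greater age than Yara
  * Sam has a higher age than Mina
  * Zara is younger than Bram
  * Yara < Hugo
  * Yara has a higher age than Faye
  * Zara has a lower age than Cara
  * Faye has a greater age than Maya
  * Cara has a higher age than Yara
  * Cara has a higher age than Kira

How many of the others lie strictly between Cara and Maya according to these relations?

3

The relations place Maya below Cara. An element lies strictly between them when it is forced above Maya and also forced below Cara.
Above Maya: {Faye, Yara, Zara, Finn, Hugo, Bram}. Below Cara: {Mina, Kira, Faye, Yara, Zara}.
Intersection: {Faye, Yara, Zara} — 3.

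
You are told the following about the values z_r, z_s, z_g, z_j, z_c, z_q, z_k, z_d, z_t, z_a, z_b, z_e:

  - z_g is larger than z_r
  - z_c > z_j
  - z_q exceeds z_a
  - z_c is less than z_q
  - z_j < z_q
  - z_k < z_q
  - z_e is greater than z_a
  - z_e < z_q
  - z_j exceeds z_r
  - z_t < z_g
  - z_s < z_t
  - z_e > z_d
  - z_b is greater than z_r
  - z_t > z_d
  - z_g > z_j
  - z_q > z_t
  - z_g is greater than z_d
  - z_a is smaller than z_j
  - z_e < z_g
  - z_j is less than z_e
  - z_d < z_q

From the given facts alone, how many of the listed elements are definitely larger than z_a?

From z_a the given relations immediately reach z_j, z_e, z_q.
From those, z_g, z_c — 5 in total.
Nothing else is reachable above z_a; 5 in all.

5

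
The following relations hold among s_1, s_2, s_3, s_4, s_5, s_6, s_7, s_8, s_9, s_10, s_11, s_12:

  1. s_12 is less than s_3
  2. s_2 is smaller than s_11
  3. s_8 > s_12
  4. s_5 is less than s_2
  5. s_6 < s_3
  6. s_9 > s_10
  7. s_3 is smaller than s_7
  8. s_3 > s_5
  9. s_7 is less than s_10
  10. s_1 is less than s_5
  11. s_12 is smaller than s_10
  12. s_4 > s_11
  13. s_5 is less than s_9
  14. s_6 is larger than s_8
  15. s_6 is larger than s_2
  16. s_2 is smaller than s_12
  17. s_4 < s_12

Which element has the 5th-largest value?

Chaining the given pairs: s_1 < s_5 < s_2 < s_11 < s_4 < s_12 < s_8 < s_6 < s_3 < s_7 < s_10 < s_9.
Counting 5 from the largest end gives s_6.

s_6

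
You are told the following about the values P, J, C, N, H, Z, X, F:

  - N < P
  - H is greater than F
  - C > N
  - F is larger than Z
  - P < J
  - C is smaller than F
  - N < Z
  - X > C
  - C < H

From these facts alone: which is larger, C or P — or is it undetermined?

Following every chain through C: above C we get X, F, H; below C we get N.
P is not reached, and no chain runs the other way from P to C.
So the given relations leave the order of C and P undetermined.

undetermined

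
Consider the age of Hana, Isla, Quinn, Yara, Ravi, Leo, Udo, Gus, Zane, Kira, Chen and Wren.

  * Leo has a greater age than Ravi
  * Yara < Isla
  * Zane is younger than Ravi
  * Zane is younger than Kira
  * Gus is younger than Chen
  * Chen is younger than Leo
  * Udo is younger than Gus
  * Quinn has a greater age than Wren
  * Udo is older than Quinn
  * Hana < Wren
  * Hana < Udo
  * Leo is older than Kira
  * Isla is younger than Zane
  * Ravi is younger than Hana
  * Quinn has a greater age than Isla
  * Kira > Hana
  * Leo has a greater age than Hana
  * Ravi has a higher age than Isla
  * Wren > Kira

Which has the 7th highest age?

Kira

Chaining the given pairs: Yara < Isla < Zane < Ravi < Hana < Kira < Wren < Quinn < Udo < Gus < Chen < Leo.
Counting 7 from the largest end gives Kira.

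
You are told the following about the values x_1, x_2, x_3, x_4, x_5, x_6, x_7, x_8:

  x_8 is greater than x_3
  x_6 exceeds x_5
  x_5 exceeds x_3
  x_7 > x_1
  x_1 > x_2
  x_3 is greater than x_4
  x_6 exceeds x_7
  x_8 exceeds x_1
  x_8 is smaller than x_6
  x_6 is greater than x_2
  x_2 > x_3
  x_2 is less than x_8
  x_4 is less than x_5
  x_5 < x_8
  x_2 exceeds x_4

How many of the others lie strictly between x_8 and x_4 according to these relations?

Chaining upward from x_4 reaches: x_3, x_5, x_2, x_1, x_7, x_6.
Chaining downward from x_8 reaches: x_3, x_5, x_2, x_1.
Strictly between x_4 and x_8 are those in both lists: x_3, x_5, x_2, x_1 — 4 elements.

4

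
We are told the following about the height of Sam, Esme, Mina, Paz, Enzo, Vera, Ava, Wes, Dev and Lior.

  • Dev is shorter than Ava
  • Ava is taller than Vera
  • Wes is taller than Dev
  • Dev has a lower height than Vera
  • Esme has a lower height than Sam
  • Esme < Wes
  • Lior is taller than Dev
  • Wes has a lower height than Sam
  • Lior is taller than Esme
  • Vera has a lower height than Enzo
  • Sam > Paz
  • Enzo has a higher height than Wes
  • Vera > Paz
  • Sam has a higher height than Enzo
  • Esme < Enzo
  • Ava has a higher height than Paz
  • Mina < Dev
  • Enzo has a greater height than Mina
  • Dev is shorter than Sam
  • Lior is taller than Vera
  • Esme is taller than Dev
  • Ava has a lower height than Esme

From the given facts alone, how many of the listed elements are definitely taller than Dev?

From Dev the given relations immediately reach Vera, Ava, Esme, Wes, Lior, Sam.
From those, Enzo — 7 in total.
Nothing else is reachable above Dev; 7 in all.

7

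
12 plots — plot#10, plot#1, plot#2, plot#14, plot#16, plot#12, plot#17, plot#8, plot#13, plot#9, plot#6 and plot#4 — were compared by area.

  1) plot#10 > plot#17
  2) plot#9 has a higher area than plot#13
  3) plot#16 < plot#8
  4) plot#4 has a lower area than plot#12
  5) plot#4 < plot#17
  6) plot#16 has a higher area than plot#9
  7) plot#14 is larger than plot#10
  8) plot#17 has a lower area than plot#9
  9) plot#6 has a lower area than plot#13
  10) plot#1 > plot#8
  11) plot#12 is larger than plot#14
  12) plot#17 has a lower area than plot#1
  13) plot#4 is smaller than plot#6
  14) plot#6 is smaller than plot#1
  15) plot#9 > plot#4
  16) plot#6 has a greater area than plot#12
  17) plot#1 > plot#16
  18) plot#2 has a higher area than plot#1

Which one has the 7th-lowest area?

Chaining the given pairs: plot#4 < plot#17 < plot#10 < plot#14 < plot#12 < plot#6 < plot#13 < plot#9 < plot#16 < plot#8 < plot#1 < plot#2.
Counting 7 from the smallest end gives plot#13.

plot#13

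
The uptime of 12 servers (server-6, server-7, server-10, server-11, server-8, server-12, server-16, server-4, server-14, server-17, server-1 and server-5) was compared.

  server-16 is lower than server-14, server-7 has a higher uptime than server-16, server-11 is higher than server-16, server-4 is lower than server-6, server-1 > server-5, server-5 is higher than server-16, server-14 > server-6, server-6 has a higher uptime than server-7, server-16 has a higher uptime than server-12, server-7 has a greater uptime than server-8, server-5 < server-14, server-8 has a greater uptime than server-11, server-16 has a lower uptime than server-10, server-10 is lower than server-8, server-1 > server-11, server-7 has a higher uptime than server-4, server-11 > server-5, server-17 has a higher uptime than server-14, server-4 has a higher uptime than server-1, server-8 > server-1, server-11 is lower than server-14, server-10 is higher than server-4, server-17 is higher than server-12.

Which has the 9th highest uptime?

Piecing the relations together gives one ordering: server-12 < server-16 < server-5 < server-11 < server-1 < server-4 < server-10 < server-8 < server-7 < server-6 < server-14 < server-17.
The 9th largest is server-11.

server-11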